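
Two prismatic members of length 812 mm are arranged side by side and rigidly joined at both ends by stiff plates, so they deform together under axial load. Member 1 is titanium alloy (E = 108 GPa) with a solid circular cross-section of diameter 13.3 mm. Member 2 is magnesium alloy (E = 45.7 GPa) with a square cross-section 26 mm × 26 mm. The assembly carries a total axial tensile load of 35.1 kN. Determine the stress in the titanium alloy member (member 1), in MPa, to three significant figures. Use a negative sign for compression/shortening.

A_1 = 138.9 mm².
A_2 = 676 mm².
Equal strain + equilibrium ⇒ each member carries load in proportion to AE: A₁E₁ = 15000000 N, A₂E₂ = 30890000 N, ΣAE = 45900000 N.
σ₁ = P·E₁/ΣAE = 35100·108000/45900000 = 82.59 MPa.

82.6 MPa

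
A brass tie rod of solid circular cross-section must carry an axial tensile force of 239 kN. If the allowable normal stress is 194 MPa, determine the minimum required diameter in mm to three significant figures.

Required area A ≥ P/σ_allow = 239000/194 = 1232 mm².
For a solid circular section, d ≥ √(4A/π) = 39.61 mm.

39.6 mm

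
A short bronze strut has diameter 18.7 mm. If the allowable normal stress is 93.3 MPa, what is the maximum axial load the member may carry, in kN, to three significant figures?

A = 274.6 mm².
P_max = σ_allow · A = 93.3 · 274.6 = 25620 N = 25.62 kN.

25.6 kN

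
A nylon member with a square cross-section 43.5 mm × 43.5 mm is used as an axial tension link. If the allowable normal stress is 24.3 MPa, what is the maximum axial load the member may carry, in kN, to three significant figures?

46.0 kN

A = 1892 mm².
P_max = σ_allow · A = 24.3 · 1892 = 45980 N = 45.98 kN.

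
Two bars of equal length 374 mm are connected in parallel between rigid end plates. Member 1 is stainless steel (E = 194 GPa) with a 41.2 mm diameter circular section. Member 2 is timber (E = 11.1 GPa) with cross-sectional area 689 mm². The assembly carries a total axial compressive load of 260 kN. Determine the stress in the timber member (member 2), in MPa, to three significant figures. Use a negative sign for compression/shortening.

-10.8 MPa

A_1 = 1333 mm².
Equal strain + equilibrium ⇒ each member carries load in proportion to AE: A₁E₁ = 258600000 N, A₂E₂ = 7648000 N, ΣAE = 266300000 N.
σ₂ = P·E₂/ΣAE = -260000·11100/266300000 = -10.84 MPa.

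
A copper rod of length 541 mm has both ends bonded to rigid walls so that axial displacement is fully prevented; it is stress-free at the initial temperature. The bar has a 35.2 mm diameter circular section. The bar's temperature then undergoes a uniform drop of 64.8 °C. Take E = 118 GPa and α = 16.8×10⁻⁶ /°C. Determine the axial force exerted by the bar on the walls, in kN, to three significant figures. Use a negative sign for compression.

125 kN

Free thermal expansion αLΔT = 16.8e-6 · 541 · -64.8 = -0.589 mm.
The walls impose strain ε = −(-0.589)/541 = 1.0886e-03; σ = Eε = 118000 · 1.0886e-03 = 128.5 MPa.
Wall reaction R = σ·A = 128.5·973.1 = 125000 N = 125 kN.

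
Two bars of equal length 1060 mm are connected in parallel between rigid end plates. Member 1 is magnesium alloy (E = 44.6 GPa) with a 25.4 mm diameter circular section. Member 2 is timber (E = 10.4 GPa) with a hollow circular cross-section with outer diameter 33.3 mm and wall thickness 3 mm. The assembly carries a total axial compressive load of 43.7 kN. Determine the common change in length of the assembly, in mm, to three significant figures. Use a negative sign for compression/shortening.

A_1 = 506.7 mm².
A_2 = 285.6 mm².
Equal strain + equilibrium ⇒ each member carries load in proportion to AE: A₁E₁ = 22600000 N, A₂E₂ = 2970000 N, ΣAE = 25570000 N.
δ = PL/ΣAE = -43700·1060/25570000 = -1.812 mm.

-1.81 mm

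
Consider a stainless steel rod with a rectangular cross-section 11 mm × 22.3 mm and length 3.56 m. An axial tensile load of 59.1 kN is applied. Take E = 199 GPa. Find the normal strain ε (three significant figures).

A = 245.3 mm².
σ = N/A = 240.9 MPa; ε = σ/E = 240.9/199000 = 1.211e-03.

0.00121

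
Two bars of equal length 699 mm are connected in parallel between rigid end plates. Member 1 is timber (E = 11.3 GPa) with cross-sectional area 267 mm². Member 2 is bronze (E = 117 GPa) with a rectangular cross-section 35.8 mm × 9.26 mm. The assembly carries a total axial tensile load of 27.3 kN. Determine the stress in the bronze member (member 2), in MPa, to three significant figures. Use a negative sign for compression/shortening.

A_2 = 331.5 mm².
Equal strain + equilibrium ⇒ each member carries load in proportion to AE: A₁E₁ = 3017000 N, A₂E₂ = 38790000 N, ΣAE = 41800000 N.
σ₂ = P·E₂/ΣAE = 27300·117000/41800000 = 76.41 MPa.

76.4 MPa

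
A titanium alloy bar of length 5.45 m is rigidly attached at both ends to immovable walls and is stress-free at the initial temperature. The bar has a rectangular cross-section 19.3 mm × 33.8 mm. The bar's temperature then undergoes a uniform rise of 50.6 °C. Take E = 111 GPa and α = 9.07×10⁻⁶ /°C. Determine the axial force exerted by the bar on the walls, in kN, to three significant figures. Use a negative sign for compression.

Free thermal expansion αLΔT = 9.07e-6 · 5450 · 50.6 = 2.501 mm.
The walls impose strain ε = −(2.501)/5450 = -4.5894e-04; σ = Eε = 111000 · -4.5894e-04 = -50.94 MPa.
Wall reaction R = σ·A = -50.94·652.3 = -33230 N = -33.23 kN.

-33.2 kN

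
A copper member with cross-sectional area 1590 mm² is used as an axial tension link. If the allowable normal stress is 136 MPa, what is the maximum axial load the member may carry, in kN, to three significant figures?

P_max = σ_allow · A = 136 · 1590 = 216200 N = 216.2 kN.

216 kN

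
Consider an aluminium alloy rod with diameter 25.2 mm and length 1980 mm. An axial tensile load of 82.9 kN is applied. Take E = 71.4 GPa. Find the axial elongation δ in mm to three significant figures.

A = 498.8 mm².
δ_mech = NL/(AE) = 82900·1980/(498.8·71400) = 4.609 mm.

4.61 mm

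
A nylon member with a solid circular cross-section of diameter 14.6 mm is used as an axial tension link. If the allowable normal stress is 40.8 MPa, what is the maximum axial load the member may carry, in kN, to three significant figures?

A = 167.4 mm².
P_max = σ_allow · A = 40.8 · 167.4 = 6831 N = 6.831 kN.

6.83 kN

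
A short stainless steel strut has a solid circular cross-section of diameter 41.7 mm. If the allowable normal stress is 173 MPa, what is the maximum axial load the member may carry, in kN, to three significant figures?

A = 1366 mm².
P_max = σ_allow · A = 173 · 1366 = 236300 N = 236.3 kN.

236 kN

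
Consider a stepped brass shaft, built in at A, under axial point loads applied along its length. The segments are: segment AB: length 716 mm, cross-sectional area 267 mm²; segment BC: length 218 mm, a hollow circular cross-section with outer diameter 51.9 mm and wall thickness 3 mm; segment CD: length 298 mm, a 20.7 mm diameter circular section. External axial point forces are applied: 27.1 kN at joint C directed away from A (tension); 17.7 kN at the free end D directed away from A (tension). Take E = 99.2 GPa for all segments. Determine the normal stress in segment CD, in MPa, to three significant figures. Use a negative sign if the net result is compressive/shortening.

Internal axial forces (sectioning from the free end, tension +): N_CD = 17.7 kN, N_BC = 44.8 kN, N_AB = 44.8 kN.
A_CD = 336.5 mm².
σ_CD = N_CD/A_CD = 17700/336.5 = 52.59 MPa.

52.6 MPa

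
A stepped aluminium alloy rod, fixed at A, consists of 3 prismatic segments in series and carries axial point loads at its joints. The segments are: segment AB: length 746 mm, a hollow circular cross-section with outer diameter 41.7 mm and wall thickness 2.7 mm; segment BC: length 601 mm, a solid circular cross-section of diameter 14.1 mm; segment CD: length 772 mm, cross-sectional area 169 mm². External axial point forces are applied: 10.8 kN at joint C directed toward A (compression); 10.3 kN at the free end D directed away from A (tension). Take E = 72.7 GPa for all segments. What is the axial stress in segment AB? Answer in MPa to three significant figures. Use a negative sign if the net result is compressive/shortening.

Internal axial forces (sectioning from the free end, tension +): N_CD = 10.3 kN, N_BC = -0.5 kN, N_AB = -0.5 kN.
A_AB = 330.8 mm².
σ_AB = N_AB/A_AB = -500/330.8 = -1.511 MPa.

-1.51 MPa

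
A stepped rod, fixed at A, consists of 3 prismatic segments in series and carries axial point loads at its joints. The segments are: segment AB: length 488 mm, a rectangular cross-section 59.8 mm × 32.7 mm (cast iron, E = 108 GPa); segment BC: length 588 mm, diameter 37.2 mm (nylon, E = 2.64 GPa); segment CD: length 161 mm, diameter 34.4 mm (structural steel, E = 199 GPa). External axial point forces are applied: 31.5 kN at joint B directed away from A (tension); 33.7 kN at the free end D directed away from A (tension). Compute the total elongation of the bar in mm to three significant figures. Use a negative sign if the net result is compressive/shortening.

7.09 mm

Internal axial forces (sectioning from the free end, tension +): N_CD = 33.7 kN, N_BC = 33.7 kN, N_AB = 65.2 kN.
A_AB = 1955 mm².
A_BC = 1087 mm².
A_CD = 929.4 mm².
δ_AB = 65200·488/(1955·108000) = 0.1507 mm
δ_BC = 33700·588/(1087·2640) = 6.906 mm
δ_CD = 33700·161/(929.4·199000) = 0.02934 mm
δ = Σδ_i = 7.086 mm.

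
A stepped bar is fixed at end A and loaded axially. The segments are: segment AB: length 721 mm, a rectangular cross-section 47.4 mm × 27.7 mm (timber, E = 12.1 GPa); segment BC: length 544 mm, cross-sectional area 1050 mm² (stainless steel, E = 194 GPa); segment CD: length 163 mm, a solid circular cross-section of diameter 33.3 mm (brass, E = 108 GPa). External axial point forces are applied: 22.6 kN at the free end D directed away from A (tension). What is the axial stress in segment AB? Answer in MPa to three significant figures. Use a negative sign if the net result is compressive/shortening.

Internal axial forces (sectioning from the free end, tension +): N_CD = 22.6 kN, N_BC = 22.6 kN, N_AB = 22.6 kN.
A_AB = 1313 mm².
σ_AB = N_AB/A_AB = 22600/1313 = 17.21 MPa.

17.2 MPa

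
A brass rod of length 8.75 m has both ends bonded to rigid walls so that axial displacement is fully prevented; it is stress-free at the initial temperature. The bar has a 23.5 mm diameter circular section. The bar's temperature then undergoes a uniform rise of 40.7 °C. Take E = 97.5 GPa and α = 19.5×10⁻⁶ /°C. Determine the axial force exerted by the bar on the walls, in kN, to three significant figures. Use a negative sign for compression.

-33.6 kN

Free thermal expansion αLΔT = 19.5e-6 · 8750 · 40.7 = 6.944 mm.
The walls impose strain ε = −(6.944)/8750 = -7.9365e-04; σ = Eε = 97500 · -7.9365e-04 = -77.38 MPa.
Wall reaction R = σ·A = -77.38·433.7 = -33560 N = -33.56 kN.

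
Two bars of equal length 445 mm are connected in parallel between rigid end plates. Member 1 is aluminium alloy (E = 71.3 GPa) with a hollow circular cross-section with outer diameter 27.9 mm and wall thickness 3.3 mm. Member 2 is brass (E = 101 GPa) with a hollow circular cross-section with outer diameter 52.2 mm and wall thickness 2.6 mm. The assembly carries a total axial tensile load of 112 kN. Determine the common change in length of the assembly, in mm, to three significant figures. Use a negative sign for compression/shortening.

A_1 = 255 mm².
A_2 = 405.1 mm².
Equal strain + equilibrium ⇒ each member carries load in proportion to AE: A₁E₁ = 18180000 N, A₂E₂ = 40920000 N, ΣAE = 59100000 N.
δ = PL/ΣAE = 112000·445/59100000 = 0.8433 mm.

0.843 mm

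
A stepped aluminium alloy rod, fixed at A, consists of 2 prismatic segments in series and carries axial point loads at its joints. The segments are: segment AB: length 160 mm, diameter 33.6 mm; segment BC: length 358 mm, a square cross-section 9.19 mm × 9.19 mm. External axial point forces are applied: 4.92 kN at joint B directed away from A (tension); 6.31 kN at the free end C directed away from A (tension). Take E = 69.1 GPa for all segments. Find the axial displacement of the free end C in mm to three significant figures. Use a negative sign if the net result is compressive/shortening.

0.416 mm

Internal axial forces (sectioning from the free end, tension +): N_BC = 6.31 kN, N_AB = 11.23 kN.
A_AB = 886.7 mm².
A_BC = 84.46 mm².
δ_AB = 11230·160/(886.7·69100) = 0.02933 mm
δ_BC = 6310·358/(84.46·69100) = 0.3871 mm
δ = Σδ_i = 0.4164 mm.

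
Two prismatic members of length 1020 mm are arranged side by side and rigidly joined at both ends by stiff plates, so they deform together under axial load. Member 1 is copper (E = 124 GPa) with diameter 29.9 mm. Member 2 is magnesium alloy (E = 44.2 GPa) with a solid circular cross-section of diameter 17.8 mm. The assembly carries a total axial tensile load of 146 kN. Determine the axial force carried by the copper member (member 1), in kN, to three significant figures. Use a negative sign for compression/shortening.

130 kN

A_1 = 702.2 mm².
A_2 = 248.8 mm².
Equal strain + equilibrium ⇒ each member carries load in proportion to AE: A₁E₁ = 87070000 N, A₂E₂ = 11000000 N, ΣAE = 98070000 N.
F₁ = P·A₁E₁/ΣAE = 146000·87070000/98070000 = 129600 N.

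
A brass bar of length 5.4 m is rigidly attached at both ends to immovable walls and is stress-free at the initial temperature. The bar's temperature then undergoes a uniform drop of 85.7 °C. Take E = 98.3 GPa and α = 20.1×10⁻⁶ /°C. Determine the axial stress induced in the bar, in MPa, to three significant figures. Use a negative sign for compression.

Free thermal expansion αLΔT = 20.1e-6 · 5400 · -85.7 = -9.302 mm.
The walls impose strain ε = −(-9.302)/5400 = 1.7226e-03; σ = Eε = 98300 · 1.7226e-03 = 169.3 MPa.

169 MPa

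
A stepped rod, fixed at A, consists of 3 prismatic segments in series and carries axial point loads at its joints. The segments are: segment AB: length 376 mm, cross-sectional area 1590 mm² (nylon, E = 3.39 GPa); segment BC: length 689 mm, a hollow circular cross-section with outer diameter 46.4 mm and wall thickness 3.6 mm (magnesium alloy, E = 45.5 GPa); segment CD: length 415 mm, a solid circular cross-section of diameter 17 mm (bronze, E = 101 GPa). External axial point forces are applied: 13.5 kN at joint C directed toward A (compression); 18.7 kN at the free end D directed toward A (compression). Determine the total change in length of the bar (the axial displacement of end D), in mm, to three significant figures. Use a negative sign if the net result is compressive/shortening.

-3.59 mm

Internal axial forces (sectioning from the free end, tension +): N_CD = -18.7 kN, N_BC = -32.2 kN, N_AB = -32.2 kN.
A_BC = 484.1 mm².
A_CD = 227 mm².
δ_AB = -32200·376/(1590·3390) = -2.246 mm
δ_BC = -32200·689/(484.1·45500) = -1.007 mm
δ_CD = -18700·415/(227·101000) = -0.3385 mm
δ = Σδ_i = -3.592 mm.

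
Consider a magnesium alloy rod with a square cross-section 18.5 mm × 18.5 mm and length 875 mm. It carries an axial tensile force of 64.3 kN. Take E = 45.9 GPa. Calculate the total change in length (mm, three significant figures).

A = 342.2 mm².
δ_mech = NL/(AE) = 64300·875/(342.2·45900) = 3.581 mm.

3.58 mm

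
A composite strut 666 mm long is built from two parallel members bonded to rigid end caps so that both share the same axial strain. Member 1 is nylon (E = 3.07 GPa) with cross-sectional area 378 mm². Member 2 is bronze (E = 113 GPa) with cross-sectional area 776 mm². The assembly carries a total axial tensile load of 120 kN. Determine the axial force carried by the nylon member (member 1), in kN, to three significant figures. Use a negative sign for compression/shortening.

1.57 kN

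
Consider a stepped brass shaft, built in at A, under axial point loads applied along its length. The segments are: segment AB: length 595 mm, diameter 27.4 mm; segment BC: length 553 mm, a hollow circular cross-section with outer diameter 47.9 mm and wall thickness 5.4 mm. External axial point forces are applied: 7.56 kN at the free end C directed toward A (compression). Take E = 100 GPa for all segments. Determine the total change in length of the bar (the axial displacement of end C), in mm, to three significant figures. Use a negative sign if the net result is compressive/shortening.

-0.134 mm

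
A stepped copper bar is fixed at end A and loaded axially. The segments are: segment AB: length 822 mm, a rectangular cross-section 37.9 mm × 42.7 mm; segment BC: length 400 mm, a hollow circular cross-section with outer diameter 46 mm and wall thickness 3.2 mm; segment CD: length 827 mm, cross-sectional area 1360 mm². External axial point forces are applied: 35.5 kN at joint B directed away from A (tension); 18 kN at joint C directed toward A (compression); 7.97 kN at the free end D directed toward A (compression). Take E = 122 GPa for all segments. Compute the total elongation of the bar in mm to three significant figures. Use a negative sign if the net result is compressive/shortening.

-0.198 mm

Internal axial forces (sectioning from the free end, tension +): N_CD = -7.97 kN, N_BC = -25.97 kN, N_AB = 9.53 kN.
A_AB = 1618 mm².
A_BC = 430.3 mm².
δ_AB = 9530·822/(1618·122000) = 0.03968 mm
δ_BC = -25970·400/(430.3·122000) = -0.1979 mm
δ_CD = -7970·827/(1360·122000) = -0.03973 mm
δ = Σδ_i = -0.1979 mm.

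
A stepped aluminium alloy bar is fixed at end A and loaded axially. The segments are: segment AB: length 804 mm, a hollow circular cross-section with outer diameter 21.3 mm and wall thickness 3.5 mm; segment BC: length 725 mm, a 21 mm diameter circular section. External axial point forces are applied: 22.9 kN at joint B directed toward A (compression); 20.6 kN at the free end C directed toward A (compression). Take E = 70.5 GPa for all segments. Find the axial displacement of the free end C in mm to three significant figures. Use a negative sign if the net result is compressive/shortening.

-3.15 mm

Internal axial forces (sectioning from the free end, tension +): N_BC = -20.6 kN, N_AB = -43.5 kN.
A_AB = 195.7 mm².
A_BC = 346.4 mm².
δ_AB = -43500·804/(195.7·70500) = -2.535 mm
δ_BC = -20600·725/(346.4·70500) = -0.6116 mm
δ = Σδ_i = -3.146 mm.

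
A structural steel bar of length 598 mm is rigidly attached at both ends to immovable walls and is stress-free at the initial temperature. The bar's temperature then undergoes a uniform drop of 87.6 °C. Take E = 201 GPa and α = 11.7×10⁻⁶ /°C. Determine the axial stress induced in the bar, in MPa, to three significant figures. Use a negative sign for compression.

206 MPa

Free thermal expansion αLΔT = 11.7e-6 · 598 · -87.6 = -0.6129 mm.
The walls impose strain ε = −(-0.6129)/598 = 1.0249e-03; σ = Eε = 201000 · 1.0249e-03 = 206 MPa.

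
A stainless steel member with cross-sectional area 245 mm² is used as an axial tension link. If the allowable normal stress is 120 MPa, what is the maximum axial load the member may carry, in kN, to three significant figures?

P_max = σ_allow · A = 120 · 245 = 29400 N = 29.4 kN.

29.4 kN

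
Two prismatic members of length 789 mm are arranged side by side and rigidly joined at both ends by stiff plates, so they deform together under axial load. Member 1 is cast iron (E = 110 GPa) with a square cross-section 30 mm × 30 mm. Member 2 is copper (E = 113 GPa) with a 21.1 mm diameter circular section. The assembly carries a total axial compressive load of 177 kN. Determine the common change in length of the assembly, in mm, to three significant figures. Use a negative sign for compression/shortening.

A_1 = 900 mm².
A_2 = 349.7 mm².
Equal strain + equilibrium ⇒ each member carries load in proportion to AE: A₁E₁ = 99000000 N, A₂E₂ = 39510000 N, ΣAE = 138500000 N.
δ = PL/ΣAE = -177000·789/138500000 = -1.008 mm.

-1.01 mm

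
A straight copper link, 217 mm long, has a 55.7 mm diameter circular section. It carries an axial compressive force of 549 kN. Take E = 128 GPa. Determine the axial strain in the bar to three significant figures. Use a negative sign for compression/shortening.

A = 2437 mm².
σ = N/A = -225.3 MPa; ε = σ/E = -225.3/128000 = -1.760e-03.

-0.00176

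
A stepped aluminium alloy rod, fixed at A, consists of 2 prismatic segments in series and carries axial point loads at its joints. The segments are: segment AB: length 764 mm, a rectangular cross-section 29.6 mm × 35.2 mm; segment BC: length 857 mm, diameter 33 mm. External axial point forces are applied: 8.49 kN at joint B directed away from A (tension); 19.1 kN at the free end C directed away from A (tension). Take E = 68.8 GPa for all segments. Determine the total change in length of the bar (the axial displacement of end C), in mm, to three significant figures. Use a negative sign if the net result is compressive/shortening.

0.572 mm

Internal axial forces (sectioning from the free end, tension +): N_BC = 19.1 kN, N_AB = 27.59 kN.
A_AB = 1042 mm².
A_BC = 855.3 mm².
δ_AB = 27590·764/(1042·68800) = 0.2941 mm
δ_BC = 19100·857/(855.3·68800) = 0.2782 mm
δ = Σδ_i = 0.5722 mm.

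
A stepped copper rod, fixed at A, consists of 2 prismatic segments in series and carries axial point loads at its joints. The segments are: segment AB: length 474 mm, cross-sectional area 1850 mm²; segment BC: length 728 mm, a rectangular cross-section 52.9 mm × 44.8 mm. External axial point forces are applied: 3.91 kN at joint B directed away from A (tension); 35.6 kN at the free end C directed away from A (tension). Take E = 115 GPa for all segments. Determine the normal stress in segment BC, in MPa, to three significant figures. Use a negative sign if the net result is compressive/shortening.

15.0 MPa

Internal axial forces (sectioning from the free end, tension +): N_BC = 35.6 kN, N_AB = 39.51 kN.
A_BC = 2370 mm².
σ_BC = N_BC/A_BC = 35600/2370 = 15.02 MPa.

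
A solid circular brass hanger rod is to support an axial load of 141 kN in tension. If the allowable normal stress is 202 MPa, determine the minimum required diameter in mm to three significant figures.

29.8 mm

Required area A ≥ P/σ_allow = 141000/202 = 698 mm².
For a solid circular section, d ≥ √(4A/π) = 29.81 mm.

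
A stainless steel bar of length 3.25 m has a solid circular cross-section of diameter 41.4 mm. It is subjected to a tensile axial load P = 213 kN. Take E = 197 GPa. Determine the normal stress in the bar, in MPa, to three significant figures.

A = 1346 mm².
σ = N/A = 213000/1346 = 158.2 MPa.

158 MPa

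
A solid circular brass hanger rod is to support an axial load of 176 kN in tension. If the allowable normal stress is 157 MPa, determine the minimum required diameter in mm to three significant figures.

37.8 mm

Required area A ≥ P/σ_allow = 176000/157 = 1121 mm².
For a solid circular section, d ≥ √(4A/π) = 37.78 mm.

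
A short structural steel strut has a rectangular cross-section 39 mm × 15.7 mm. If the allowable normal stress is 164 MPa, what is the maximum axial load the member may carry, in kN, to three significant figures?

100 kN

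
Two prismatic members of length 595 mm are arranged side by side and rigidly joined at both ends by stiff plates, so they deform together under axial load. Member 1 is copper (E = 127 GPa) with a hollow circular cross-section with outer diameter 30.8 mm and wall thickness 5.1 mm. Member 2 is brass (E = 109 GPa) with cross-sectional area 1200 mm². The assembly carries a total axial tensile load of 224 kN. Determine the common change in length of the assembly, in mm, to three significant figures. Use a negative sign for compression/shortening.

A_1 = 411.8 mm².
Equal strain + equilibrium ⇒ each member carries load in proportion to AE: A₁E₁ = 52290000 N, A₂E₂ = 130800000 N, ΣAE = 183100000 N.
δ = PL/ΣAE = 224000·595/183100000 = 0.7279 mm.

0.728 mm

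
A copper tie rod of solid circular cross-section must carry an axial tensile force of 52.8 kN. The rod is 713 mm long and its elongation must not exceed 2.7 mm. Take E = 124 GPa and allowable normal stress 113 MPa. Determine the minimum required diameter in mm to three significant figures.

24.4 mm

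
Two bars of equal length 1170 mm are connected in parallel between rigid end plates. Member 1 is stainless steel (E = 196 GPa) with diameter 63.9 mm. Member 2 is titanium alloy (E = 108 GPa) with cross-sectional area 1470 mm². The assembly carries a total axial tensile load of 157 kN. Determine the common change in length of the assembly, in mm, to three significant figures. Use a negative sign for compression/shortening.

0.233 mm

A_1 = 3207 mm².
Equal strain + equilibrium ⇒ each member carries load in proportion to AE: A₁E₁ = 628600000 N, A₂E₂ = 158800000 N, ΣAE = 787300000 N.
δ = PL/ΣAE = 157000·1170/787300000 = 0.2333 mm.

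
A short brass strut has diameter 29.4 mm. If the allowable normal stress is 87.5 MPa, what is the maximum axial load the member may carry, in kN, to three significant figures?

A = 678.9 mm².
P_max = σ_allow · A = 87.5 · 678.9 = 59400 N = 59.4 kN.

59.4 kN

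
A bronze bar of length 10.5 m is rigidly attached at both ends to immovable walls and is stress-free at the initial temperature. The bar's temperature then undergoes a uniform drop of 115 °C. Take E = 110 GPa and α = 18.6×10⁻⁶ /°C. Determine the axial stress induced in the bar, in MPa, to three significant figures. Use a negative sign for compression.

235 MPa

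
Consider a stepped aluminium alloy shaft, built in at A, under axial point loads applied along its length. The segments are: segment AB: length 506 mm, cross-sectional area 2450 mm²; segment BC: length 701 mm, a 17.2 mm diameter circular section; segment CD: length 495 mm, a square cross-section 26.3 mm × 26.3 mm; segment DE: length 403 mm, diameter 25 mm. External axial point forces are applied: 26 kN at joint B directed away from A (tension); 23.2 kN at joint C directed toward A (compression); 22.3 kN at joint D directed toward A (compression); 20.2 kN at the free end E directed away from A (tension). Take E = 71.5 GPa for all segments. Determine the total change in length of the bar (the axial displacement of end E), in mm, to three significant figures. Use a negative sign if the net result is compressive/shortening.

-0.855 mm

Internal axial forces (sectioning from the free end, tension +): N_DE = 20.2 kN, N_CD = -2.1 kN, N_BC = -25.3 kN, N_AB = 0.7 kN.
A_BC = 232.4 mm².
A_CD = 691.7 mm².
A_DE = 490.9 mm².
δ_AB = 700·506/(2450·71500) = 0.002022 mm
δ_BC = -25300·701/(232.4·71500) = -1.068 mm
δ_CD = -2100·495/(691.7·71500) = -0.02102 mm
δ_DE = 20200·403/(490.9·71500) = 0.2319 mm
δ = Σδ_i = -0.8546 mm.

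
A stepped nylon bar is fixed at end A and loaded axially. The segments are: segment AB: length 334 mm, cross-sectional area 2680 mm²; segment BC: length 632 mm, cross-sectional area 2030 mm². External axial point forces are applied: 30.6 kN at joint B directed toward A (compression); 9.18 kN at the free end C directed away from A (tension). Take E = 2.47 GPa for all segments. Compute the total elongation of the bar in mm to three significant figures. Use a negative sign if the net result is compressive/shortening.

0.0763 mm

Internal axial forces (sectioning from the free end, tension +): N_BC = 9.18 kN, N_AB = -21.42 kN.
δ_AB = -21420·334/(2680·2470) = -1.081 mm
δ_BC = 9180·632/(2030·2470) = 1.157 mm
δ = Σδ_i = 0.07632 mm.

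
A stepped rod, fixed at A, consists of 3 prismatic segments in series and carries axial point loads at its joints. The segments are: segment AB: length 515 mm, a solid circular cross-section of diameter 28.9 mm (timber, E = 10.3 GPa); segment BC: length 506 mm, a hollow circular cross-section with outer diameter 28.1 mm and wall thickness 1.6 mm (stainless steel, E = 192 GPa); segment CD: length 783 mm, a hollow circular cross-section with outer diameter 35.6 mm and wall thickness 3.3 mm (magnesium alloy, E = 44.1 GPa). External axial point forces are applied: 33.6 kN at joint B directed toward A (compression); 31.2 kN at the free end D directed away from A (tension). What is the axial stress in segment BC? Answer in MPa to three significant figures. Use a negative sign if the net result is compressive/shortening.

Internal axial forces (sectioning from the free end, tension +): N_CD = 31.2 kN, N_BC = 31.2 kN, N_AB = -2.4 kN.
A_BC = 133.2 mm².
σ_BC = N_BC/A_BC = 31200/133.2 = 234.2 MPa.

234 MPa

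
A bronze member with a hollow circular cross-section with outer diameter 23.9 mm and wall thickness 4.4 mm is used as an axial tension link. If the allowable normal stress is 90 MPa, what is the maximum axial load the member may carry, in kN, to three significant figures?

24.3 kN

A = 269.5 mm².
P_max = σ_allow · A = 90 · 269.5 = 24260 N = 24.26 kN.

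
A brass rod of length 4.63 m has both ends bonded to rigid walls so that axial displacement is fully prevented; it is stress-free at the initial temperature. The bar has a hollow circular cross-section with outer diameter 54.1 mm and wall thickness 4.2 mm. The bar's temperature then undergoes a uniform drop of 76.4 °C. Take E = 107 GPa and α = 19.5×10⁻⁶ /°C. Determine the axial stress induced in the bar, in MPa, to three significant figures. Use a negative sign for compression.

159 MPa

Free thermal expansion αLΔT = 19.5e-6 · 4630 · -76.4 = -6.898 mm.
The walls impose strain ε = −(-6.898)/4630 = 1.4898e-03; σ = Eε = 107000 · 1.4898e-03 = 159.4 MPa.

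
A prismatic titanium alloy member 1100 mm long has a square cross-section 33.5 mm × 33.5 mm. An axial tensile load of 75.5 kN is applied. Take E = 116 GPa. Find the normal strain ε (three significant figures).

A = 1122 mm².
σ = N/A = 67.28 MPa; ε = σ/E = 67.28/116000 = 5.800e-04.

5.80e-04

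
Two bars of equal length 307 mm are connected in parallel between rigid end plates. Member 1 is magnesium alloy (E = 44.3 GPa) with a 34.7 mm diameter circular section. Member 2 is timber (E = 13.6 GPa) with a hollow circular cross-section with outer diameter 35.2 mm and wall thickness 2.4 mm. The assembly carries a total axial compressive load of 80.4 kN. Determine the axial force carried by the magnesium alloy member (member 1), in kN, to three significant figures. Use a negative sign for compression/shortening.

A_1 = 945.7 mm².
A_2 = 247.3 mm².
Equal strain + equilibrium ⇒ each member carries load in proportion to AE: A₁E₁ = 41890000 N, A₂E₂ = 3363000 N, ΣAE = 45260000 N.
F₁ = P·A₁E₁/ΣAE = -80400·41890000/45260000 = -74420 N.

-74.4 kN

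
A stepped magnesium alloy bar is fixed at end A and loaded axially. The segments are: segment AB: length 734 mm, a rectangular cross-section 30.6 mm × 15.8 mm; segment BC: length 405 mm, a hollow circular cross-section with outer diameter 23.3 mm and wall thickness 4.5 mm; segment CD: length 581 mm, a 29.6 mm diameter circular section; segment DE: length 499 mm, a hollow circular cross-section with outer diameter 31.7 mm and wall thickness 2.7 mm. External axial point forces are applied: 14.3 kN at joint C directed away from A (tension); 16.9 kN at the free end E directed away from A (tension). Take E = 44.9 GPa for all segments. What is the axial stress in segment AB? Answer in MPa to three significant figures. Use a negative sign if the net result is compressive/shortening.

Internal axial forces (sectioning from the free end, tension +): N_DE = 16.9 kN, N_CD = 16.9 kN, N_BC = 31.2 kN, N_AB = 31.2 kN.
A_AB = 483.5 mm².
σ_AB = N_AB/A_AB = 31200/483.5 = 64.53 MPa.

64.5 MPa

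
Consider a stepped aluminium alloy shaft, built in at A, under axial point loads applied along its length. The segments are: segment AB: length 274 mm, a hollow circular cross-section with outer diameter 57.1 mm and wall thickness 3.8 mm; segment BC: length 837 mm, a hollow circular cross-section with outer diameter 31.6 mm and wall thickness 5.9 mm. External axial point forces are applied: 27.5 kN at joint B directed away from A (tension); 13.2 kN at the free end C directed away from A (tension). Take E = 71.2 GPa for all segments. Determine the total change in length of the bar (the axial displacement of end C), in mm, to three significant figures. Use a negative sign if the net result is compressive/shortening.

0.572 mm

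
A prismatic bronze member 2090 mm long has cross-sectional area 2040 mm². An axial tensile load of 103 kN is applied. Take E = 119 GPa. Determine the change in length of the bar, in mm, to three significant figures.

δ_mech = NL/(AE) = 103000·2090/(2040·119000) = 0.8868 mm.

0.887 mm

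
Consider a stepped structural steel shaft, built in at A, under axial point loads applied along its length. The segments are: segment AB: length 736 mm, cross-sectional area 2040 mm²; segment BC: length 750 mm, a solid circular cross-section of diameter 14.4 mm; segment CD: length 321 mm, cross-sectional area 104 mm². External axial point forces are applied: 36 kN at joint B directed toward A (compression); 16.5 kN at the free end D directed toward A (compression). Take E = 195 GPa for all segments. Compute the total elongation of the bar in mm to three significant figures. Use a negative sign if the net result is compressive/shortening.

Internal axial forces (sectioning from the free end, tension +): N_CD = -16.5 kN, N_BC = -16.5 kN, N_AB = -52.5 kN.
A_BC = 162.9 mm².
δ_AB = -52500·736/(2040·195000) = -0.09713 mm
δ_BC = -16500·750/(162.9·195000) = -0.3897 mm
δ_CD = -16500·321/(104·195000) = -0.2612 mm
δ = Σδ_i = -0.748 mm.

-0.748 mm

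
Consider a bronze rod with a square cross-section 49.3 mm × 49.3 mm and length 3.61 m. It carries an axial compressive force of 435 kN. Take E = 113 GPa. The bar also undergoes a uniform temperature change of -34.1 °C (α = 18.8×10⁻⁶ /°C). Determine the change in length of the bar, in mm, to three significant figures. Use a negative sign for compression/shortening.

A = 2430 mm².
δ_mech = NL/(AE) = -435000·3610/(2430·113000) = -5.718 mm.
δ_thermal = αLΔT = 18.8e-6·3610·-34.1 = -2.314 mm.
δ = δ_mech + δ_thermal = -8.032 mm.

-8.03 mm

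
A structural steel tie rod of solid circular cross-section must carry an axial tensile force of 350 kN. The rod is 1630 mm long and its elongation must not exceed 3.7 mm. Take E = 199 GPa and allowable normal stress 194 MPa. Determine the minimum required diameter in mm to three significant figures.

47.9 mm

Required area A ≥ P/σ_allow = 350000/194 = 1804 mm².
For a solid circular section, d ≥ √(4A/π) = 47.93 mm.
Elongation limit: A ≥ PL/(Eδ_allow) = 350000·1630/(199000·3.7) = 774.8 mm² ⇒ d ≥ 31.41 mm.
The stress limit governs.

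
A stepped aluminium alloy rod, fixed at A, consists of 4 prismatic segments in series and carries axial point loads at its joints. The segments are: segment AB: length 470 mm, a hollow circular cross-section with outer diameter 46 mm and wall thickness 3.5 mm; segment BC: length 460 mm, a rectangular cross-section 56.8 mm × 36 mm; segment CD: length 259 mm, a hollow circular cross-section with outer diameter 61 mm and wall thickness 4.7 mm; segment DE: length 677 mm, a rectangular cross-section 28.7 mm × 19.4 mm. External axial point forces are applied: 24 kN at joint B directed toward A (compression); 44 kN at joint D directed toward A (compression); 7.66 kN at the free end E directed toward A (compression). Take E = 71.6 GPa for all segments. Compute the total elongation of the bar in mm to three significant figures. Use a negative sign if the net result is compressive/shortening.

-1.58 mm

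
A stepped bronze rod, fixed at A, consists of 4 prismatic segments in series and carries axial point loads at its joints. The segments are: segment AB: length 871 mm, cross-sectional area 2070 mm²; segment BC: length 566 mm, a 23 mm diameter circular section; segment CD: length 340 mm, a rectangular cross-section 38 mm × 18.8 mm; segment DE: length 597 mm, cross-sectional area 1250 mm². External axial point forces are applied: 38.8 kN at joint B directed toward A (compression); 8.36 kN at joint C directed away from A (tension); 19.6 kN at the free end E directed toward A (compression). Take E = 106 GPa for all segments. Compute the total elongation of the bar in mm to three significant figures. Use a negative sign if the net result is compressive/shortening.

-0.519 mm

Internal axial forces (sectioning from the free end, tension +): N_DE = -19.6 kN, N_CD = -19.6 kN, N_BC = -11.24 kN, N_AB = -50.04 kN.
A_BC = 415.5 mm².
A_CD = 714.4 mm².
δ_AB = -50040·871/(2070·106000) = -0.1986 mm
δ_BC = -11240·566/(415.5·106000) = -0.1445 mm
δ_CD = -19600·340/(714.4·106000) = -0.088 mm
δ_DE = -19600·597/(1250·106000) = -0.08831 mm
δ = Σδ_i = -0.5194 mm.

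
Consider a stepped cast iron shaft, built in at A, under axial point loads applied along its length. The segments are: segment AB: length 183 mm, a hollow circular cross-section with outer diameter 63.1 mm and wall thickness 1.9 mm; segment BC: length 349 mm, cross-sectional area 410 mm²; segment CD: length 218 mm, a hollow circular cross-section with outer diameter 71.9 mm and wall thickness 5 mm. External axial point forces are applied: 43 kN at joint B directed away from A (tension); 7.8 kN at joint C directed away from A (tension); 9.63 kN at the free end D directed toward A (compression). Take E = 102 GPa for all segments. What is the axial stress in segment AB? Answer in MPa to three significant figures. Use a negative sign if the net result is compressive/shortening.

Internal axial forces (sectioning from the free end, tension +): N_CD = -9.63 kN, N_BC = -1.83 kN, N_AB = 41.17 kN.
A_AB = 365.3 mm².
σ_AB = N_AB/A_AB = 41170/365.3 = 112.7 MPa.

113 MPa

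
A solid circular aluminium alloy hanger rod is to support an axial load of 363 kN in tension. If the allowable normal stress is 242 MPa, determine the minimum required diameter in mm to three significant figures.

Required area A ≥ P/σ_allow = 363000/242 = 1500 mm².
For a solid circular section, d ≥ √(4A/π) = 43.7 mm.

43.7 mm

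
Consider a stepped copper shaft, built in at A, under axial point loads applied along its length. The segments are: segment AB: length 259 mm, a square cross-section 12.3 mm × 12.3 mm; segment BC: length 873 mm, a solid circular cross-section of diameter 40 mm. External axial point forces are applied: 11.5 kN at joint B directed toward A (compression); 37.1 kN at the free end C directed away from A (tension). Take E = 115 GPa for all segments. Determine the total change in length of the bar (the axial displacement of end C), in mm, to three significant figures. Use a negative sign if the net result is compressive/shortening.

Internal axial forces (sectioning from the free end, tension +): N_BC = 37.1 kN, N_AB = 25.6 kN.
A_AB = 151.3 mm².
A_BC = 1257 mm².
δ_AB = 25600·259/(151.3·115000) = 0.3811 mm
δ_BC = 37100·873/(1257·115000) = 0.2241 mm
δ = Σδ_i = 0.6052 mm.

0.605 mm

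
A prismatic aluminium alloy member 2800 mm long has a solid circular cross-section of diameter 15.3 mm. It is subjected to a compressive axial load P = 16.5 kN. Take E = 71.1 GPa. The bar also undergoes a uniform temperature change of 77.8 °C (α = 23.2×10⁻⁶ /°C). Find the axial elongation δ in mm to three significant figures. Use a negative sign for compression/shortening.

A = 183.9 mm².
δ_mech = NL/(AE) = -16500·2800/(183.9·71100) = -3.534 mm.
δ_thermal = αLΔT = 23.2e-6·2800·77.8 = 5.054 mm.
δ = δ_mech + δ_thermal = 1.52 mm.

1.52 mm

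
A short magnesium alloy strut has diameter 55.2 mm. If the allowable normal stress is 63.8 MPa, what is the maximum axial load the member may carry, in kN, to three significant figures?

A = 2393 mm².
P_max = σ_allow · A = 63.8 · 2393 = 152700 N = 152.7 kN.

153 kN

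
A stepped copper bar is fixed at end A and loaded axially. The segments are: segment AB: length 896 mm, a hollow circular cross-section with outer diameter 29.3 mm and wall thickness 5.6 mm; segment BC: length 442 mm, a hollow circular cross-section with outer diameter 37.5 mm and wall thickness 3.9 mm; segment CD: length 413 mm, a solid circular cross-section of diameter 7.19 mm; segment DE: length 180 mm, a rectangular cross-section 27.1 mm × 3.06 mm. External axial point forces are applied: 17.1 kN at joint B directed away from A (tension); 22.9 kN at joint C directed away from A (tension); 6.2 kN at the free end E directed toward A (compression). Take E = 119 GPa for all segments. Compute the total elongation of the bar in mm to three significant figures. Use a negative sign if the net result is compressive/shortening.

0.118 mm

Internal axial forces (sectioning from the free end, tension +): N_DE = -6.2 kN, N_CD = -6.2 kN, N_BC = 16.7 kN, N_AB = 33.8 kN.
A_AB = 417 mm².
A_BC = 411.7 mm².
A_CD = 40.6 mm².
A_DE = 82.93 mm².
δ_AB = 33800·896/(417·119000) = 0.6104 mm
δ_BC = 16700·442/(411.7·119000) = 0.1507 mm
δ_CD = -6200·413/(40.6·119000) = -0.53 mm
δ_DE = -6200·180/(82.93·119000) = -0.1131 mm
δ = Σδ_i = 0.118 mm.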